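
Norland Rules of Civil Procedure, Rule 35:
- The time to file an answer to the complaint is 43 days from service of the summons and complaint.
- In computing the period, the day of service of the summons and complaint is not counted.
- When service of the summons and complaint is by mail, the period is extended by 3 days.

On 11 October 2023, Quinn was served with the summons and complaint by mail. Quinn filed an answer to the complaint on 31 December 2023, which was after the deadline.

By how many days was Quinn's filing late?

35 days

43 days after 11 October 2023 is November 23, 2023.
Service was by mail, adding 3 days: November 23, 2023 + 3 days = November 26, 2023.
The deadline is November 26, 2023; from November 26, 2023 to December 31, 2023 is 35 days.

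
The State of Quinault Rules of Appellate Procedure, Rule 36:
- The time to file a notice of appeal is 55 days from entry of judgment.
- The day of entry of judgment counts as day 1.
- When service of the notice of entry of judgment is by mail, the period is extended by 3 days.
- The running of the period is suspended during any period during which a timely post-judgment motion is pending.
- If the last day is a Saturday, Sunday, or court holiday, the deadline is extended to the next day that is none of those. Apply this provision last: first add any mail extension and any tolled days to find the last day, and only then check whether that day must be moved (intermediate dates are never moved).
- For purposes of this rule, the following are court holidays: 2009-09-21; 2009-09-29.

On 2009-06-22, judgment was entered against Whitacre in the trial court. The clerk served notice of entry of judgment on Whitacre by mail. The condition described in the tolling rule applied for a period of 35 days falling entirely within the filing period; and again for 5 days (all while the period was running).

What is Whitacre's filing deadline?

September 28, 2009

Counting 2009-06-22 as day 1, day 55 is August 15, 2009.
Service was by mail, adding 3 days: August 15, 2009 + 3 days = August 18, 2009.
Tolling adds 35 days: August 18, 2009 + 35 days = September 22, 2009.
Tolling adds 5 days: September 22, 2009 + 5 days = September 27, 2009.
September 27, 2009 is Sunday. The next qualifying day is September 28, 2009.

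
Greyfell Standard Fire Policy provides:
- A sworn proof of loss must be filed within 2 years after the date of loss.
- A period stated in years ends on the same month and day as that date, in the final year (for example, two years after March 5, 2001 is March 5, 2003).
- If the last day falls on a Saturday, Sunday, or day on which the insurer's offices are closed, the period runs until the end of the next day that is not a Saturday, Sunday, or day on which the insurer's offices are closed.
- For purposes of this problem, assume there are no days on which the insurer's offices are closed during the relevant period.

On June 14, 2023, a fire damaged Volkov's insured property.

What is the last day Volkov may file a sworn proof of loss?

2 years after June 14, 2023 is June 14, 2025.
June 14, 2025 is Saturday; June 15, 2025 is Sunday. The next qualifying day is June 16, 2025.

June 16, 2025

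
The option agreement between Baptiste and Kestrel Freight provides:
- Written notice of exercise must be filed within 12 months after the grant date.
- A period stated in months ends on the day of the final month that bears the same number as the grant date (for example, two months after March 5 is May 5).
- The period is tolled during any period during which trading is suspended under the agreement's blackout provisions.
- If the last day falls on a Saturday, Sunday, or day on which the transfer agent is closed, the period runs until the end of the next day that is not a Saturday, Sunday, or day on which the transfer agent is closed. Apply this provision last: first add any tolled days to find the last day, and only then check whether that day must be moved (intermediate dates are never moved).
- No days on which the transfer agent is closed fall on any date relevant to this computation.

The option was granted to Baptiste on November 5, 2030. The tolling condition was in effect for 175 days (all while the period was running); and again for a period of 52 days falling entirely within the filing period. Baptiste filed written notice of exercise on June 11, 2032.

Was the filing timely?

12 months after November 5, 2030 is November 5, 2031.
Tolling adds 175 days: November 5, 2031 + 175 days = April 28, 2032.
Tolling adds 52 days: April 28, 2032 + 52 days = June 19, 2032.
June 19, 2032 is Saturday; June 20, 2032 is Sunday. The next qualifying day is June 21, 2032.
The deadline is June 21, 2032; the filing on June 11, 2032 is on or before that date.

Yes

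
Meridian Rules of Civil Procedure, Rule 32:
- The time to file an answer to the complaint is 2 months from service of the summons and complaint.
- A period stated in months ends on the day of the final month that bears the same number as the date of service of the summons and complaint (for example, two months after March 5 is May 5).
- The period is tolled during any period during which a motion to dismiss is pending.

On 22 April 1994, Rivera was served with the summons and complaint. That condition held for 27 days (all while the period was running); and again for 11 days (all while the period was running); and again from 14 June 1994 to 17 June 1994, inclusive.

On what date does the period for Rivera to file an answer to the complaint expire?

2 months after 22 April 1994 is June 22, 1994.
Tolling adds 27 days: June 22, 1994 + 27 days = July 19, 1994.
Tolling adds 11 days: July 19, 1994 + 11 days = July 30, 1994.
From June 14, 1994 through June 17, 1994 inclusive is 4 days; tolling adds 4 days: July 30, 1994 + 4 days = August 3, 1994.

August 3, 1994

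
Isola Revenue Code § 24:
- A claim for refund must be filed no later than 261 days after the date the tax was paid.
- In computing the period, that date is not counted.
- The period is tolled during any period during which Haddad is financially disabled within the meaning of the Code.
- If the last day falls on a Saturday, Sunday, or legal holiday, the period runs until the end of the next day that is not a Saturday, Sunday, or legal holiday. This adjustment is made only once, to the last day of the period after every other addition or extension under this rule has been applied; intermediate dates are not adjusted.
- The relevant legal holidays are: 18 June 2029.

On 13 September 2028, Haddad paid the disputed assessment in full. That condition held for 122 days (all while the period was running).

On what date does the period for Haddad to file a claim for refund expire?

October 1, 2029

261 days after 13 September 2028 is June 1, 2029.
Tolling adds 122 days: June 1, 2029 + 122 days = October 1, 2029.
October 1, 2029 is a Monday and not a legal holiday, so no extension applies.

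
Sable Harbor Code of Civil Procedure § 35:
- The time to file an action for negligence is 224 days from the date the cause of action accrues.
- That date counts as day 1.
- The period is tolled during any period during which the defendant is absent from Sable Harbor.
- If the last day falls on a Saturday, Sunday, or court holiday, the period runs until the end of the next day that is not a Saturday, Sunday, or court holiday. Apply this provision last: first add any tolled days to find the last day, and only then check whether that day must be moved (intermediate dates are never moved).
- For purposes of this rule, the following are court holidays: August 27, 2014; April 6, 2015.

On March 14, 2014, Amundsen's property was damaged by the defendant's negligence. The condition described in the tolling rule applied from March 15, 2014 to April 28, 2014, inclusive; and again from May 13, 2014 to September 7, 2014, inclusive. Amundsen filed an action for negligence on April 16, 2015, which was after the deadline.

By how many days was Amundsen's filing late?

Counting March 14, 2014 as day 1, day 224 is October 23, 2014.
From March 15, 2014 through April 28, 2014 inclusive is 45 days; tolling adds 45 days: October 23, 2014 + 45 days = December 7, 2014.
From May 13, 2014 through September 7, 2014 inclusive is 118 days; tolling adds 118 days: December 7, 2014 + 118 days = April 4, 2015.
April 4, 2015 is Saturday; April 5, 2015 is Sunday; April 6, 2015 is a listed holiday. The next qualifying day is April 7, 2015.
The deadline is April 7, 2015; from April 7, 2015 to April 16, 2015 is 9 days.

9 days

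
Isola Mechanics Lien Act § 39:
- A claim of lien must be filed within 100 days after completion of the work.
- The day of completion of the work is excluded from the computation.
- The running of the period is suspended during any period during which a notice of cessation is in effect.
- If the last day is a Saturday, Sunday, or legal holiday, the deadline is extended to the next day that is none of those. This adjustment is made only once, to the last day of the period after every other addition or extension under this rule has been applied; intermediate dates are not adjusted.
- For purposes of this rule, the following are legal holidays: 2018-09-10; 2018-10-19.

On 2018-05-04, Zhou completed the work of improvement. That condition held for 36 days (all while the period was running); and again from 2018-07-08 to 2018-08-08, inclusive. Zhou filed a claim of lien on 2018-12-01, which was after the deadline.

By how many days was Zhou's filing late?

100 days after 2018-05-04 is August 12, 2018.
Tolling adds 36 days: August 12, 2018 + 36 days = September 17, 2018.
From July 8, 2018 through August 8, 2018 inclusive is 32 days; tolling adds 32 days: September 17, 2018 + 32 days = October 19, 2018.
October 19, 2018 is a listed holiday; October 20, 2018 is Saturday; October 21, 2018 is Sunday. The next qualifying day is October 22, 2018.
The deadline is October 22, 2018; from October 22, 2018 to December 1, 2018 is 40 days.

40 days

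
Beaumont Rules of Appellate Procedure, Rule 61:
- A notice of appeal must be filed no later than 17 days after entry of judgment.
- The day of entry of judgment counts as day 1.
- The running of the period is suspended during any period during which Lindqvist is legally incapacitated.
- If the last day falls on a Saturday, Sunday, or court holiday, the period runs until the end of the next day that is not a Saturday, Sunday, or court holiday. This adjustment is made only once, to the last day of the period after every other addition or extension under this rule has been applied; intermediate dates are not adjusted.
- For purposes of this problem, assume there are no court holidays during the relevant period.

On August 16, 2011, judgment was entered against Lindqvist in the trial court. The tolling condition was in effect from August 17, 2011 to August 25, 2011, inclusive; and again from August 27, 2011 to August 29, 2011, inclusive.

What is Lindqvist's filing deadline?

Counting August 16, 2011 as day 1, day 17 is September 1, 2011.
From August 17, 2011 through August 25, 2011 inclusive is 9 days; tolling adds 9 days: September 1, 2011 + 9 days = September 10, 2011.
From August 27, 2011 through August 29, 2011 inclusive is 3 days; tolling adds 3 days: September 10, 2011 + 3 days = September 13, 2011.
September 13, 2011 is a Tuesday and not a court holiday, so no extension applies.

September 13, 2011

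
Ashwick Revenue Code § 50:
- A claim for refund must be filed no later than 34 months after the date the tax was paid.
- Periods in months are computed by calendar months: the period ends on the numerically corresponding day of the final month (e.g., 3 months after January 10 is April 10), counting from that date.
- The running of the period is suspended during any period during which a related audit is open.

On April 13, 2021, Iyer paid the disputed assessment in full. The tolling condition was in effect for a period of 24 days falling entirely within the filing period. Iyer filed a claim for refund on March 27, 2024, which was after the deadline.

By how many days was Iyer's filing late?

19 days

34 months after April 13, 2021 is February 13, 2024.
Tolling adds 24 days: February 13, 2024 + 24 days = March 8, 2024.
The deadline is March 8, 2024; from March 8, 2024 to March 27, 2024 is 19 days.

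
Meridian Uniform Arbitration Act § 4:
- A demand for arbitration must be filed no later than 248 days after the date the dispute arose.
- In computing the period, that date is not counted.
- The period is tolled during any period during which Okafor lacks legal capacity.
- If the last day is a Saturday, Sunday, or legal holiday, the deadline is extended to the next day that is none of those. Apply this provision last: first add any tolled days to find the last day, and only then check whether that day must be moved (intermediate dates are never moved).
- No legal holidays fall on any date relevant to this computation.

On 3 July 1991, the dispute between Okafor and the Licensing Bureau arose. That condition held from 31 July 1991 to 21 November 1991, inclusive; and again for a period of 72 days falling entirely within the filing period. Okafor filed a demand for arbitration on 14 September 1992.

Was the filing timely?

No

248 days after 3 July 1991 is March 7, 1992.
From July 31, 1991 through November 21, 1991 inclusive is 114 days; tolling adds 114 days: March 7, 1992 + 114 days = June 29, 1992.
Tolling adds 72 days: June 29, 1992 + 72 days = September 9, 1992.
September 9, 1992 is a Wednesday and not a legal holiday, so no extension applies.
The deadline is September 9, 1992; the filing on September 14, 1992 is after that date.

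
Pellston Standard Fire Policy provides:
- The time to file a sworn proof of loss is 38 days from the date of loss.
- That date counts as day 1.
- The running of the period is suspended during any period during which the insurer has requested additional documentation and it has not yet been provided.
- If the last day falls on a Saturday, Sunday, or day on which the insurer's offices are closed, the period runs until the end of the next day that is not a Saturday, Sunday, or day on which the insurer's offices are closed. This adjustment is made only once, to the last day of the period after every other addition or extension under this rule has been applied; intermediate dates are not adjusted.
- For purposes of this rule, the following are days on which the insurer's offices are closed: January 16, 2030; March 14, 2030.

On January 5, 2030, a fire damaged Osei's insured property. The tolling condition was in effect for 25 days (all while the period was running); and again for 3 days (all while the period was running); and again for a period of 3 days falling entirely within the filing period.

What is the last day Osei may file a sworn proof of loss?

March 15, 2030

Counting January 5, 2030 as day 1, day 38 is February 11, 2030.
Tolling adds 25 days: February 11, 2030 + 25 days = March 8, 2030.
Tolling adds 3 days: March 8, 2030 + 3 days = March 11, 2030.
Tolling adds 3 days: March 11, 2030 + 3 days = March 14, 2030.
March 14, 2030 is a listed holiday. The next qualifying day is March 15, 2030.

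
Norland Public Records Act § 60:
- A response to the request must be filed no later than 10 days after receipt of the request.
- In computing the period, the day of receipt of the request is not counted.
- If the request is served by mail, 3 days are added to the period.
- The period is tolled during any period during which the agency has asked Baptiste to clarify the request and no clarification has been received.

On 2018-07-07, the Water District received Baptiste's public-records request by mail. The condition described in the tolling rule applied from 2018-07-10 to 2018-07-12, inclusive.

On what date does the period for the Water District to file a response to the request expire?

10 days after 2018-07-07 is July 17, 2018.
Service was by mail, adding 3 days: July 17, 2018 + 3 days = July 20, 2018.
From July 10, 2018 through July 12, 2018 inclusive is 3 days; tolling adds 3 days: July 20, 2018 + 3 days = July 23, 2018.

July 23, 2018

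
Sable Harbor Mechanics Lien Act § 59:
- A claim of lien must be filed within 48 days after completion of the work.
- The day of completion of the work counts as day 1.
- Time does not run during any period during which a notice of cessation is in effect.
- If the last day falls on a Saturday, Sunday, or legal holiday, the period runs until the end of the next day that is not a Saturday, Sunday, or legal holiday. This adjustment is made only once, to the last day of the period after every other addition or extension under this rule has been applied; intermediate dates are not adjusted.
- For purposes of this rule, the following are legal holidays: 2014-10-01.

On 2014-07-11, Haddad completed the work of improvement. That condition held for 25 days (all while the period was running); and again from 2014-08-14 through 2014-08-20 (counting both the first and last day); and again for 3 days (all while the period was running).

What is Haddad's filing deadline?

October 2, 2014

Counting 2014-07-11 as day 1, day 48 is August 27, 2014.
Tolling adds 25 days: August 27, 2014 + 25 days = September 21, 2014.
From August 14, 2014 through August 20, 2014 inclusive is 7 days; tolling adds 7 days: September 21, 2014 + 7 days = September 28, 2014.
Tolling adds 3 days: September 28, 2014 + 3 days = October 1, 2014.
October 1, 2014 is a listed holiday. The next qualifying day is October 2, 2014.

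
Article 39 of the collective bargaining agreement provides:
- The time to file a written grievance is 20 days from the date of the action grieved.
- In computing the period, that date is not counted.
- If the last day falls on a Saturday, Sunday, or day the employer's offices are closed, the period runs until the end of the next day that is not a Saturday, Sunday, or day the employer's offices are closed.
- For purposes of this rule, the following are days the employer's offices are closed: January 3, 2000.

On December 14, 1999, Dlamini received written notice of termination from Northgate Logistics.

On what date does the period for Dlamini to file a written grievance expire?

20 days after December 14, 1999 is January 3, 2000.
January 3, 2000 is a listed holiday. The next qualifying day is January 4, 2000.

January 4, 2000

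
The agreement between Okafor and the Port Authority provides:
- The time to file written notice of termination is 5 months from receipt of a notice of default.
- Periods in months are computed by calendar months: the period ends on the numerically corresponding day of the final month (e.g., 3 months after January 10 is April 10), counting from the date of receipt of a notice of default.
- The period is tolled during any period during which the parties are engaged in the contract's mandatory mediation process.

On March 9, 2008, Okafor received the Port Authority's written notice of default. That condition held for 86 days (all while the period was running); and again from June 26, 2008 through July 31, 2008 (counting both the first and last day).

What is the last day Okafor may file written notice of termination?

December 9, 2008

5 months after March 9, 2008 is August 9, 2008.
Tolling adds 86 days: August 9, 2008 + 86 days = November 3, 2008.
From June 26, 2008 through July 31, 2008 inclusive is 36 days; tolling adds 36 days: November 3, 2008 + 36 days = December 9, 2008.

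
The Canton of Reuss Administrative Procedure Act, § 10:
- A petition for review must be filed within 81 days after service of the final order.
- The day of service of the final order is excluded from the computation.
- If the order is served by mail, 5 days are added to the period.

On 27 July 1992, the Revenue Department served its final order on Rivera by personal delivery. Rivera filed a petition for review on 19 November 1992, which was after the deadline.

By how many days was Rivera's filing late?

34 days

81 days after 27 July 1992 is October 16, 1992.
Service was not by mail, so no mail extension applies.
The deadline is October 16, 1992; from October 16, 1992 to November 19, 1992 is 34 days.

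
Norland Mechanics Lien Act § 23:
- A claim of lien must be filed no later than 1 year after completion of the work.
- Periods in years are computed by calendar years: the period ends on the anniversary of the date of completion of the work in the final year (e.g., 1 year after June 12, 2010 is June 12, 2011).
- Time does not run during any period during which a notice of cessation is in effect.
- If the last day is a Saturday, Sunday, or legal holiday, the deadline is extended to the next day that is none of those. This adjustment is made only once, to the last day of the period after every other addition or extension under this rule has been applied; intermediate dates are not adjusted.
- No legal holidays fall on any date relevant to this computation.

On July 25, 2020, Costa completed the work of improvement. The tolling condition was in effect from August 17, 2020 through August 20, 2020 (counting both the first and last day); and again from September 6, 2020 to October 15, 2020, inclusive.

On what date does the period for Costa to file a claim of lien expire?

September 7, 2021

1 year after July 25, 2020 is July 25, 2021.
From August 17, 2020 through August 20, 2020 inclusive is 4 days; tolling adds 4 days: July 25, 2021 + 4 days = July 29, 2021.
From September 6, 2020 through October 15, 2020 inclusive is 40 days; tolling adds 40 days: July 29, 2021 + 40 days = September 7, 2021.
September 7, 2021 is a Tuesday and not a legal holiday, so no extension applies.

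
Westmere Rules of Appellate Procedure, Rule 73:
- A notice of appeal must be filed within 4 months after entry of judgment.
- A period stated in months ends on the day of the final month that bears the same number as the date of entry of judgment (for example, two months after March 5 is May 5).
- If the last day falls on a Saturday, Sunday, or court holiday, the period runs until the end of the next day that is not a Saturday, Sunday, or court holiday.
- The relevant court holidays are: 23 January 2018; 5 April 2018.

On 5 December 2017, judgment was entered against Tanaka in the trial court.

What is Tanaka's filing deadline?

4 months after 5 December 2017 is April 5, 2018.
April 5, 2018 is a listed holiday. The next qualifying day is April 6, 2018.

April 6, 2018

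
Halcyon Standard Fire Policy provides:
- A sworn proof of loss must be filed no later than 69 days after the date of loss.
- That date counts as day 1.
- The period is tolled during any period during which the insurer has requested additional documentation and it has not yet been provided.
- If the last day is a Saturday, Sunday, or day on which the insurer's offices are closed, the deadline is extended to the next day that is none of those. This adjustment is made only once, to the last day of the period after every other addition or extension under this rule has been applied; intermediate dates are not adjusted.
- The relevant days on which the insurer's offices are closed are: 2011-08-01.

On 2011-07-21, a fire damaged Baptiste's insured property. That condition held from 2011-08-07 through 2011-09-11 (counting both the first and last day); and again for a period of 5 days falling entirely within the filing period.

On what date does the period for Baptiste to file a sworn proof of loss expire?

November 7, 2011

Counting 2011-07-21 as day 1, day 69 is September 27, 2011.
From August 7, 2011 through September 11, 2011 inclusive is 36 days; tolling adds 36 days: September 27, 2011 + 36 days = November 2, 2011.
Tolling adds 5 days: November 2, 2011 + 5 days = November 7, 2011.
November 7, 2011 is a Monday and not a day on which the insurer's offices are closed, so no extension applies.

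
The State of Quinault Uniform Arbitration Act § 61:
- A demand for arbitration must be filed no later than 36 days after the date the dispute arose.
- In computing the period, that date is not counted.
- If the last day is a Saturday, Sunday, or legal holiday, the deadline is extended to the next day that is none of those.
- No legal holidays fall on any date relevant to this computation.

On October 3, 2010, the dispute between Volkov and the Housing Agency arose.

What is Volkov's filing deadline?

November 8, 2010

36 days after October 3, 2010 is November 8, 2010.
November 8, 2010 is a Monday and not a legal holiday, so no extension applies.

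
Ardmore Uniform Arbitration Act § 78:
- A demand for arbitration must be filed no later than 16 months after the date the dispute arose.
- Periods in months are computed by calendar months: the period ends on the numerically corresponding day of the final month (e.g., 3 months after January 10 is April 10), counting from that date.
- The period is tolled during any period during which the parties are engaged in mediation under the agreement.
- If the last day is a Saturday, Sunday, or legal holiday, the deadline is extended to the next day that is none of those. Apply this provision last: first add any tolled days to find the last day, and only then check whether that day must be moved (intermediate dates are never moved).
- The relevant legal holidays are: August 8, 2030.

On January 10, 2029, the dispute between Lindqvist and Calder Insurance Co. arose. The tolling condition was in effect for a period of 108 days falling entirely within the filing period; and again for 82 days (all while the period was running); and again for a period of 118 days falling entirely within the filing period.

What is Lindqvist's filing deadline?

March 14, 2031

16 months after January 10, 2029 is May 10, 2030.
Tolling adds 108 days: May 10, 2030 + 108 days = August 26, 2030.
Tolling adds 82 days: August 26, 2030 + 82 days = November 16, 2030.
Tolling adds 118 days: November 16, 2030 + 118 days = March 14, 2031.
March 14, 2031 is a Friday and not a legal holiday, so no extension applies.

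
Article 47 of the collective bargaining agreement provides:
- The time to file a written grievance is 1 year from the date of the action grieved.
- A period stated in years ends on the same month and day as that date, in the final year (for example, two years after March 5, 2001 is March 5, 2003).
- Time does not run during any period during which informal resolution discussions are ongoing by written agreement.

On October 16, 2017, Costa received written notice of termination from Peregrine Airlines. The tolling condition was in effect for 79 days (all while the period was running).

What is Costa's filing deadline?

January 3, 2019

1 year after October 16, 2017 is October 16, 2018.
Tolling adds 79 days: October 16, 2018 + 79 days = January 3, 2019.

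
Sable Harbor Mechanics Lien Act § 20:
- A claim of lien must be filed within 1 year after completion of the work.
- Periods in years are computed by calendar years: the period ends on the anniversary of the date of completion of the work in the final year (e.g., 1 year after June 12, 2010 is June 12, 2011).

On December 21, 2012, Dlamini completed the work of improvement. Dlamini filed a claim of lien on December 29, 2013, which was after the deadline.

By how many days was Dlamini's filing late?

1 year after December 21, 2012 is December 21, 2013.
The deadline is December 21, 2013; from December 21, 2013 to December 29, 2013 is 8 days.

8 days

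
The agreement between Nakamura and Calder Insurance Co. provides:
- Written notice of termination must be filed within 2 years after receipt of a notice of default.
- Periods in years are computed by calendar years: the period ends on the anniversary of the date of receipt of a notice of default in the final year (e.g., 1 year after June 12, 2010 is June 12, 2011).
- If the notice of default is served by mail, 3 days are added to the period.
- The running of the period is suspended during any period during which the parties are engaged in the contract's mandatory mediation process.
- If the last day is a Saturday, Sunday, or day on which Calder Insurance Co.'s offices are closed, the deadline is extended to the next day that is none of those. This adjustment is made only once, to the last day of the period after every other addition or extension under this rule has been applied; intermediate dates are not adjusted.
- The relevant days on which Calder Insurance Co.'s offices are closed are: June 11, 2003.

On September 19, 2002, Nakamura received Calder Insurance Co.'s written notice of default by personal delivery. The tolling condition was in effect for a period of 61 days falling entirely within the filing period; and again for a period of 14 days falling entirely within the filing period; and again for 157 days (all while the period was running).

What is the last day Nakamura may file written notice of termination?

2 years after September 19, 2002 is September 19, 2004.
Service was not by mail, so no mail extension applies.
Tolling adds 61 days: September 19, 2004 + 61 days = November 19, 2004.
Tolling adds 14 days: November 19, 2004 + 14 days = December 3, 2004.
Tolling adds 157 days: December 3, 2004 + 157 days = May 9, 2005.
May 9, 2005 is a Monday and not a day on which Calder Insurance Co.'s offices are closed, so no extension applies.

May 9, 2005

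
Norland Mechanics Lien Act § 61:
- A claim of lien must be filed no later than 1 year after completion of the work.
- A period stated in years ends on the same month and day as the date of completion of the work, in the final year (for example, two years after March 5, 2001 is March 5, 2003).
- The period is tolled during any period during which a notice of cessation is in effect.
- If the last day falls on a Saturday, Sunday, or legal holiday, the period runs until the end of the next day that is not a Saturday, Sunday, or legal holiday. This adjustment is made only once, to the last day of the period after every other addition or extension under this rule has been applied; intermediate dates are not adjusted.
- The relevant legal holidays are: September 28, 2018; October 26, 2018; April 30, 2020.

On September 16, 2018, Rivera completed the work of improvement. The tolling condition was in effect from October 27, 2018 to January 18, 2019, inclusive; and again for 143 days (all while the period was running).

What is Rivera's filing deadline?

May 1, 2020

1 year after September 16, 2018 is September 16, 2019.
From October 27, 2018 through January 18, 2019 inclusive is 84 days; tolling adds 84 days: September 16, 2019 + 84 days = December 9, 2019.
Tolling adds 143 days: December 9, 2019 + 143 days = April 30, 2020.
April 30, 2020 is a listed holiday. The next qualifying day is May 1, 2020.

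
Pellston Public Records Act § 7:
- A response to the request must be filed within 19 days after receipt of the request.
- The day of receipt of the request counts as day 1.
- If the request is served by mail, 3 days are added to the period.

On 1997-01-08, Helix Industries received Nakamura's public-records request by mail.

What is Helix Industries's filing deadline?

January 29, 1997

Counting 1997-01-08 as day 1, day 19 is January 26, 1997.
Service was by mail, adding 3 days: January 26, 1997 + 3 days = January 29, 1997.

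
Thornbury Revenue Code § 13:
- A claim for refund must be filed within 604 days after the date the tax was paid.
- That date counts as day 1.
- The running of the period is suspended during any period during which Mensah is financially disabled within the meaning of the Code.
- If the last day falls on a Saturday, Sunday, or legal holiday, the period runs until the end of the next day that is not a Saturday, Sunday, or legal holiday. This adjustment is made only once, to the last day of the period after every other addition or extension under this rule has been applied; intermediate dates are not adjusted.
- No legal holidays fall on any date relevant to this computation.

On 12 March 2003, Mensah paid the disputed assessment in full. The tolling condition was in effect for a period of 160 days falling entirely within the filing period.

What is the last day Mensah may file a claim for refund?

Counting 12 March 2003 as day 1, day 604 is November 4, 2004.
Tolling adds 160 days: November 4, 2004 + 160 days = April 13, 2005.
April 13, 2005 is a Wednesday and not a legal holiday, so no extension applies.

April 13, 2005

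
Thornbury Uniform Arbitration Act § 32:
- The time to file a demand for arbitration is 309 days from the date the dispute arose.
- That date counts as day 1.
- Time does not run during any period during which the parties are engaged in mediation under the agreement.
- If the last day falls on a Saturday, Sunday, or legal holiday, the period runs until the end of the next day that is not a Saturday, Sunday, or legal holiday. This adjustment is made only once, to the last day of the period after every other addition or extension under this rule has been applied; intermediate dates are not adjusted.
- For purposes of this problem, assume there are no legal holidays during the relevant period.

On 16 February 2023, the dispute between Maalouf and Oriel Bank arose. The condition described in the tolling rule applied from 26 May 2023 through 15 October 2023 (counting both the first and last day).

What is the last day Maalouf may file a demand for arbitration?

May 13, 2024

Counting 16 February 2023 as day 1, day 309 is December 21, 2023.
From May 26, 2023 through October 15, 2023 inclusive is 143 days; tolling adds 143 days: December 21, 2023 + 143 days = May 12, 2024.
May 12, 2024 is Sunday. The next qualifying day is May 13, 2024.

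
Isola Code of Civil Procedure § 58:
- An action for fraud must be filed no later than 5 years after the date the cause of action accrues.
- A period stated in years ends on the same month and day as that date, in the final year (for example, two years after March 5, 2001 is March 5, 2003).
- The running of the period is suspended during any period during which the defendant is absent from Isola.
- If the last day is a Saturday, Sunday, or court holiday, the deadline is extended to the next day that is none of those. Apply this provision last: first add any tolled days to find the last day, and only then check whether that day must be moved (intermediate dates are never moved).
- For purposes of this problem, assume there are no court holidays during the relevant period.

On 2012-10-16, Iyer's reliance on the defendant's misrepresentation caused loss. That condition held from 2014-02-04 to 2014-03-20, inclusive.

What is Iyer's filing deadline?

November 30, 2017

5 years after 2012-10-16 is October 16, 2017.
From February 4, 2014 through March 20, 2014 inclusive is 45 days; tolling adds 45 days: October 16, 2017 + 45 days = November 30, 2017.
November 30, 2017 is a Thursday and not a court holiday, so no extension applies.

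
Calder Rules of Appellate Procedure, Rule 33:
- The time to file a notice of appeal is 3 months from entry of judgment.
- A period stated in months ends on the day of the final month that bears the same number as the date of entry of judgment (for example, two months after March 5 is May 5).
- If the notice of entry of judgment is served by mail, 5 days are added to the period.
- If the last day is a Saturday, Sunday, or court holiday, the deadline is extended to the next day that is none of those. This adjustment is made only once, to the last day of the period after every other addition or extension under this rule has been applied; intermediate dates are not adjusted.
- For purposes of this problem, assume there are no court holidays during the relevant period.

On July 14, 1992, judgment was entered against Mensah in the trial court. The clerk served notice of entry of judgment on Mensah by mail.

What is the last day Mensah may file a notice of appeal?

October 19, 1992

3 months after July 14, 1992 is October 14, 1992.
Service was by mail, adding 5 days: October 14, 1992 + 5 days = October 19, 1992.
October 19, 1992 is a Monday and not a court holiday, so no extension applies.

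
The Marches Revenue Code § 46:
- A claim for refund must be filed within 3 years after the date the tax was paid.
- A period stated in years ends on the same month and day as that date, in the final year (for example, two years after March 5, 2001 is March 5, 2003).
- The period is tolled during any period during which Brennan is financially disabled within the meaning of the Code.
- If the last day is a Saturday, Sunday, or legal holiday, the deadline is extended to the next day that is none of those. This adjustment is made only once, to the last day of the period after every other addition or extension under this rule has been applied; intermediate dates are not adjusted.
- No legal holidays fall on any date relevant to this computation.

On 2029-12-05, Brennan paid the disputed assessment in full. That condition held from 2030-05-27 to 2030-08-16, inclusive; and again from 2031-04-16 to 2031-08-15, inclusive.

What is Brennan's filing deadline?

June 27, 2033

3 years after 2029-12-05 is December 5, 2032.
From May 27, 2030 through August 16, 2030 inclusive is 82 days; tolling adds 82 days: December 5, 2032 + 82 days = February 25, 2033.
From April 16, 2031 through August 15, 2031 inclusive is 122 days; tolling adds 122 days: February 25, 2033 + 122 days = June 27, 2033.
June 27, 2033 is a Monday and not a legal holiday, so no extension applies.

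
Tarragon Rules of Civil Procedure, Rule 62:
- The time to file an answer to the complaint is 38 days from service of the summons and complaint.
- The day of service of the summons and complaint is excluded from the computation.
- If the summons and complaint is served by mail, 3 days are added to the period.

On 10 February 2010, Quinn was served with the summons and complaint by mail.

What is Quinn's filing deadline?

38 days after 10 February 2010 is March 20, 2010.
Service was by mail, adding 3 days: March 20, 2010 + 3 days = March 23, 2010.

March 23, 2010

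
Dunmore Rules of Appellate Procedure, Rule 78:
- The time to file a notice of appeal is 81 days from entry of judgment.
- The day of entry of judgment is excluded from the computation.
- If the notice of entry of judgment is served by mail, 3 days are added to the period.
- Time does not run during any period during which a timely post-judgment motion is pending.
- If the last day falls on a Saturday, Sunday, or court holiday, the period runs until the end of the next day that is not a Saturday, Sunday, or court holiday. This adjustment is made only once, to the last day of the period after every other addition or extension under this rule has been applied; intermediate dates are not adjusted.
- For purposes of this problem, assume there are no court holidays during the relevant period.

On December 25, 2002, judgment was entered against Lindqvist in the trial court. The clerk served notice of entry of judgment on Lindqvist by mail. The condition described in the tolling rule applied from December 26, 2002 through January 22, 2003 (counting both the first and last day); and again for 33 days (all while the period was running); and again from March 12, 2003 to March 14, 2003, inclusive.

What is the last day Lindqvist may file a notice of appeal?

81 days after December 25, 2002 is March 16, 2003.
Service was by mail, adding 3 days: March 16, 2003 + 3 days = March 19, 2003.
From December 26, 2002 through January 22, 2003 inclusive is 28 days; tolling adds 28 days: March 19, 2003 + 28 days = April 16, 2003.
Tolling adds 33 days: April 16, 2003 + 33 days = May 19, 2003.
From March 12, 2003 through March 14, 2003 inclusive is 3 days; tolling adds 3 days: May 19, 2003 + 3 days = May 22, 2003.
May 22, 2003 is a Thursday and not a court holiday, so no extension applies.

May 22, 2003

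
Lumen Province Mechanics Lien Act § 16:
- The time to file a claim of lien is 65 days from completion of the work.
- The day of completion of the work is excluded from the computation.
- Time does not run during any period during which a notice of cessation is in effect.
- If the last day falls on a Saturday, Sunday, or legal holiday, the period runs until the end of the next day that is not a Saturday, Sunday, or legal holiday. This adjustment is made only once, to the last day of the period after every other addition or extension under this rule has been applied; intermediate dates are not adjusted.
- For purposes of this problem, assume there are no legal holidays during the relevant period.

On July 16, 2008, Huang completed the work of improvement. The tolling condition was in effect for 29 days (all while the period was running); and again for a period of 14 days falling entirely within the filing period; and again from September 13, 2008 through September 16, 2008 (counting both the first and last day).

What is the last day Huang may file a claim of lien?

65 days after July 16, 2008 is September 19, 2008.
Tolling adds 29 days: September 19, 2008 + 29 days = October 18, 2008.
Tolling adds 14 days: October 18, 2008 + 14 days = November 1, 2008.
From September 13, 2008 through September 16, 2008 inclusive is 4 days; tolling adds 4 days: November 1, 2008 + 4 days = November 5, 2008.
November 5, 2008 is a Wednesday and not a legal holiday, so no extension applies.

November 5, 2008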